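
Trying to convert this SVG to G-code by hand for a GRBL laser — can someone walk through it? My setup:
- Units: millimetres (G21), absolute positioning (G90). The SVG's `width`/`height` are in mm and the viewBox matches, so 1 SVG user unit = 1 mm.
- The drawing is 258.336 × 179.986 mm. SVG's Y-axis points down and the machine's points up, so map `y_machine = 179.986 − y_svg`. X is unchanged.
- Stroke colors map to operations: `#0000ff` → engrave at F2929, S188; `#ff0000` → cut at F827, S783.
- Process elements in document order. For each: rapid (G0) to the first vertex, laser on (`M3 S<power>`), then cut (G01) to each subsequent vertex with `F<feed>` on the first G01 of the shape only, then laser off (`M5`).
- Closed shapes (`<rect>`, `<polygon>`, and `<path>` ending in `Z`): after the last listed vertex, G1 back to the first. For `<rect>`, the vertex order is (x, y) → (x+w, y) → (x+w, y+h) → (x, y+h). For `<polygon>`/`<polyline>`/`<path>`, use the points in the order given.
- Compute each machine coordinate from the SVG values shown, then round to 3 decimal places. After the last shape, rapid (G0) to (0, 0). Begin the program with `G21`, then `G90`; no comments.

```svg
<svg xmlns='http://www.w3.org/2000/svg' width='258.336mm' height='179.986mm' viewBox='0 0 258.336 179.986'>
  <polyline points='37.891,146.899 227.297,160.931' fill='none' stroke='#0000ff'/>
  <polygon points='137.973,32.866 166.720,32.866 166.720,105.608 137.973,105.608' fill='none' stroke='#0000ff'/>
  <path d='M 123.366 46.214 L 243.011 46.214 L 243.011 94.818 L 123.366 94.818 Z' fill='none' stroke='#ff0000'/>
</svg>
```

Since the viewBox matches the mm dimensions, user units are millimetres directly. The only transform is the Y-flip y_m = 179.986 − y_svg.

Shape 1 is a line segment drawn with `<polyline>`. Its stroke #0000ff means engrave at S188, F2929. After flipping Y the toolpath is (37.891,33.087) → (227.297,19.055).

Shape 2 is a rectangle drawn with `<polygon>`. Its stroke #0000ff means engrave at S188, F2929. After flipping Y the toolpath is (137.973,147.120) → (166.720,147.120) → (166.720,74.378) → (137.973,74.378) → (137.973,147.120), returning to the start.

Shape 3 is a rectangle drawn with `<path>`. Its stroke #ff0000 means cut at S783, F827. After flipping Y the toolpath is (123.366,133.772) → (243.011,133.772) → (243.011,85.168) → (123.366,85.168) → (123.366,133.772), returning to the start.

G21
G90
G0 X37.891 Y33.087
M3 S188
G01 X227.297 Y19.055 F2929
M5
G0 X137.973 Y147.120
M3 S188
G01 X166.720 Y147.120 F2929
G01 X166.720 Y74.378
G01 X137.973 Y74.378
G01 X137.973 Y147.120
M5
G0 X123.366 Y133.772
M3 S783
G01 X243.011 Y133.772 F827
G01 X243.011 Y85.168
G01 X123.366 Y85.168
G01 X123.366 Y133.772
M5
G0 X0.000 Y0.000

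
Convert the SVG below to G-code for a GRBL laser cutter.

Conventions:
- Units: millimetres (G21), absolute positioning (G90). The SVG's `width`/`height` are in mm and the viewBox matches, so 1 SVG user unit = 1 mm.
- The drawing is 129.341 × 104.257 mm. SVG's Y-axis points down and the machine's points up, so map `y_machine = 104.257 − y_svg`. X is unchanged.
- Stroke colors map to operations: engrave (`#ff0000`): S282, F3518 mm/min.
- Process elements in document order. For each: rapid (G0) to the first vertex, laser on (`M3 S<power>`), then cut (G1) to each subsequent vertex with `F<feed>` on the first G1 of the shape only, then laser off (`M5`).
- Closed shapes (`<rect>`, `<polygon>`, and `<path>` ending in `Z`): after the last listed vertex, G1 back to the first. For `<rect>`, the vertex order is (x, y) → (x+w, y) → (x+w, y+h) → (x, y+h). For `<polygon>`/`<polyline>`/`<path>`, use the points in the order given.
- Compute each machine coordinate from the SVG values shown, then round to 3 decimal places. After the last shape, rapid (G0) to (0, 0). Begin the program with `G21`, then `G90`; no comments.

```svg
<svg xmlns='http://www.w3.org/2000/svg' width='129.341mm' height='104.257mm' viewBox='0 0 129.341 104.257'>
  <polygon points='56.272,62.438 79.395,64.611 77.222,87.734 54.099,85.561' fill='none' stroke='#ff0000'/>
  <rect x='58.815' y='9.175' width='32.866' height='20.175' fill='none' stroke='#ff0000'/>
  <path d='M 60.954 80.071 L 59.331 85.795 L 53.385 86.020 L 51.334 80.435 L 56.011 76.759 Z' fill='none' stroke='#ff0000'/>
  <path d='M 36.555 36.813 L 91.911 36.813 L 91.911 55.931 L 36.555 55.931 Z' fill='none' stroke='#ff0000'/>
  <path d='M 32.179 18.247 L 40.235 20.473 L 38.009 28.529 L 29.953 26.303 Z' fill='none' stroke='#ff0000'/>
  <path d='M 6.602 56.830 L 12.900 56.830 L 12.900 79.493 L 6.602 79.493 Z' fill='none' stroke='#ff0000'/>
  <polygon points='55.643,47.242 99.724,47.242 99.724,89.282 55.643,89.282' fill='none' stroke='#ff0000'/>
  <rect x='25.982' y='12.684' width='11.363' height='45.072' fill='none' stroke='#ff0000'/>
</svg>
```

viewBox `0 0 129.341 104.257` with mm width/height → 1 unit = 1 mm. Flip: y_m = 104.257 − y_svg.

**Shape 1** — `<polygon>` regular polygon, stroke `#ff0000` → engrave (S282, F3518). Machine vertices: (56.272,41.819) → (79.395,39.646) → (77.222,16.523) → (54.099,18.696) → (56.272,41.819). Closed: final G1 returns to the first vertex.

**Shape 2** — `<rect>` rectangle, stroke `#ff0000` → engrave (S282, F3518). Machine vertices: (58.815,95.082) → (91.681,95.082) → (91.681,74.907) → (58.815,74.907) → (58.815,95.082). Closed: final G1 returns to the first vertex.

**Shape 3** — `<path>` regular polygon, stroke `#ff0000` → engrave (S282, F3518). Machine vertices: (60.954,24.186) → (59.331,18.462) → (53.385,18.237) → (51.334,23.822) → (56.011,27.498) → (60.954,24.186). Closed: final G1 returns to the first vertex.

**Shape 4** — `<path>` rectangle, stroke `#ff0000` → engrave (S282, F3518). Machine vertices: (36.555,67.444) → (91.911,67.444) → (91.911,48.326) → (36.555,48.326) → (36.555,67.444). Closed: final G1 returns to the first vertex.

**Shape 5** — `<path>` regular polygon, stroke `#ff0000` → engrave (S282, F3518). Machine vertices: (32.179,86.010) → (40.235,83.784) → (38.009,75.728) → (29.953,77.954) → (32.179,86.010). Closed: final G1 returns to the first vertex.

**Shape 6** — `<path>` rectangle, stroke `#ff0000` → engrave (S282, F3518). Machine vertices: (6.602,47.427) → (12.900,47.427) → (12.900,24.764) → (6.602,24.764) → (6.602,47.427). Closed: final G1 returns to the first vertex.

**Shape 7** — `<polygon>` rectangle, stroke `#ff0000` → engrave (S282, F3518). Machine vertices: (55.643,57.015) → (99.724,57.015) → (99.724,14.975) → (55.643,14.975) → (55.643,57.015). Closed: final G1 returns to the first vertex.

**Shape 8** — `<rect>` rectangle, stroke `#ff0000` → engrave (S282, F3518). Machine vertices: (25.982,91.573) → (37.345,91.573) → (37.345,46.501) → (25.982,46.501) → (25.982,91.573). Closed: final G1 returns to the first vertex.

G21
G90
G0 X56.272 Y41.819
M3 S282
G1 X79.395 Y39.646 F3518
G1 X77.222 Y16.523
G1 X54.099 Y18.696
G1 X56.272 Y41.819
M5
G0 X58.815 Y95.082
M3 S282
G1 X91.681 Y95.082 F3518
G1 X91.681 Y74.907
G1 X58.815 Y74.907
G1 X58.815 Y95.082
M5
G0 X60.954 Y24.186
M3 S282
G1 X59.331 Y18.462 F3518
G1 X53.385 Y18.237
G1 X51.334 Y23.822
G1 X56.011 Y27.498
G1 X60.954 Y24.186
M5
G0 X36.555 Y67.444
M3 S282
G1 X91.911 Y67.444 F3518
G1 X91.911 Y48.326
G1 X36.555 Y48.326
G1 X36.555 Y67.444
M5
G0 X32.179 Y86.010
M3 S282
G1 X40.235 Y83.784 F3518
G1 X38.009 Y75.728
G1 X29.953 Y77.954
G1 X32.179 Y86.010
M5
G0 X6.602 Y47.427
M3 S282
G1 X12.900 Y47.427 F3518
G1 X12.900 Y24.764
G1 X6.602 Y24.764
G1 X6.602 Y47.427
M5
G0 X55.643 Y57.015
M3 S282
G1 X99.724 Y57.015 F3518
G1 X99.724 Y14.975
G1 X55.643 Y14.975
G1 X55.643 Y57.015
M5
G0 X25.982 Y91.573
M3 S282
G1 X37.345 Y91.573 F3518
G1 X37.345 Y46.501
G1 X25.982 Y46.501
G1 X25.982 Y91.573
M5
G0 X0.000 Y0.000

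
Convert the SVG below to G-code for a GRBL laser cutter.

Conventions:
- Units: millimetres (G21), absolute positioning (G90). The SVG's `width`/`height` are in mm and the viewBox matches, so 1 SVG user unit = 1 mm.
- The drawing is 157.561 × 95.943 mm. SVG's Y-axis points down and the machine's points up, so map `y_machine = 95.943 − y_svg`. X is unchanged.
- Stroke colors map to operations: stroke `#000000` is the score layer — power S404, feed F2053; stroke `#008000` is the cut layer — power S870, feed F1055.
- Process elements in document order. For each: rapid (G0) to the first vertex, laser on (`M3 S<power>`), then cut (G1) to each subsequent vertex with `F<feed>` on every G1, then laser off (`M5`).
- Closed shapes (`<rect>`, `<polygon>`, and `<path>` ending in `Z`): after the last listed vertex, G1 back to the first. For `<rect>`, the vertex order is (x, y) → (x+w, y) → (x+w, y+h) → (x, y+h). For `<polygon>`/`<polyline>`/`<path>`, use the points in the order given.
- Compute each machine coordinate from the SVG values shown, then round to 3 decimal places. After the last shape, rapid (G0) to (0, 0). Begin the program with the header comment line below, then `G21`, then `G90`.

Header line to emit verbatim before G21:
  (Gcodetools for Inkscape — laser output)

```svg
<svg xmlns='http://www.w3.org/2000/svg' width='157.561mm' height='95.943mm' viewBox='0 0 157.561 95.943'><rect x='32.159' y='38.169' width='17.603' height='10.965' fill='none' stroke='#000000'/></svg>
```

1 u = 1 mm; y_m = 95.943 − y.

[1] `<rect>` rectangle, #000000→score S404 F2053: (32.159,57.774) → (49.762,57.774) → (49.762,46.809) → (32.159,46.809) → (32.159,57.774) (closed)

(Gcodetools for Inkscape — laser output)
G21
G90
G0 X32.159 Y57.774
M3 S404
G1 X49.762 Y57.774 F2053
G1 X49.762 Y46.809 F2053
G1 X32.159 Y46.809 F2053
G1 X32.159 Y57.774 F2053
M5
G0 X0.000 Y0.000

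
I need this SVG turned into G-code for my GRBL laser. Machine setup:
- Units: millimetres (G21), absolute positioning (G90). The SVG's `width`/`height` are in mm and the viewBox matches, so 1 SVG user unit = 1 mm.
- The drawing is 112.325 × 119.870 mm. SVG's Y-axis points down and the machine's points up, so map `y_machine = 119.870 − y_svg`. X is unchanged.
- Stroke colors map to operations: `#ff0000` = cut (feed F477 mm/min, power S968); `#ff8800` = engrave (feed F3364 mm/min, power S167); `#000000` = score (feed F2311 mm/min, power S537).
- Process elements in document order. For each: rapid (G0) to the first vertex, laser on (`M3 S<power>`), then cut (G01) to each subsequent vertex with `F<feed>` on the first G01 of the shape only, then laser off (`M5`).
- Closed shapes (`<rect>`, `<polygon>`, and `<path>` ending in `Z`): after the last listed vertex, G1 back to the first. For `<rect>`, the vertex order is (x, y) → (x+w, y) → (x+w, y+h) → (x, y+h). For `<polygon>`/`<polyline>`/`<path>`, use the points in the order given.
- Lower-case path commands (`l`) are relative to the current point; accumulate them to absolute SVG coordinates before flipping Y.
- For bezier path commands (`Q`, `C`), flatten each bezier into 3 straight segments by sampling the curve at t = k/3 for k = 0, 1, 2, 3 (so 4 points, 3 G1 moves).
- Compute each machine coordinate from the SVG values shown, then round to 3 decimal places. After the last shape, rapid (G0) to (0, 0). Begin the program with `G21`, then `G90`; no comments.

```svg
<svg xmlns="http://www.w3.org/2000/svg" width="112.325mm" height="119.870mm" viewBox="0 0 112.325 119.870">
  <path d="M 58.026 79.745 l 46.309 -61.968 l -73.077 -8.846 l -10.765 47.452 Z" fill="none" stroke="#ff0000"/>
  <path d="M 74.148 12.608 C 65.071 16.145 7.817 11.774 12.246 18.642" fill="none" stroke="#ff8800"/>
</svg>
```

G21
G90
G0 X58.026 Y40.125
M3 S968
G01 X104.335 Y102.093 F477
G01 X31.258 Y110.939
G01 X20.493 Y63.487
G01 X58.026 Y40.125
M5
G0 X74.148 Y107.262
M3 S167
G01 X53.081 Y105.652 F3364
G01 X24.309 Y105.059
G01 X12.246 Y101.228
M5
G0 X0.000 Y0.000

Since the viewBox matches the mm dimensions, user units are millimetres directly. The only transform is the Y-flip y_m = 119.870 − y_svg.

Shape 1 is a closed polygon drawn with `<path>`. Its stroke #ff0000 means cut at S968, F477. After flipping Y the toolpath is (58.026,40.125) → (104.335,102.093) → (31.258,110.939) → (20.493,63.487) → (58.026,40.125), returning to the start.

Shape 2 is a cubic bezier drawn with `<path>`. Its stroke #ff8800 means engrave at S167, F3364. After flipping Y the toolpath is (74.148,107.262) → (53.081,105.652) → (24.309,105.059) → (12.246,101.228).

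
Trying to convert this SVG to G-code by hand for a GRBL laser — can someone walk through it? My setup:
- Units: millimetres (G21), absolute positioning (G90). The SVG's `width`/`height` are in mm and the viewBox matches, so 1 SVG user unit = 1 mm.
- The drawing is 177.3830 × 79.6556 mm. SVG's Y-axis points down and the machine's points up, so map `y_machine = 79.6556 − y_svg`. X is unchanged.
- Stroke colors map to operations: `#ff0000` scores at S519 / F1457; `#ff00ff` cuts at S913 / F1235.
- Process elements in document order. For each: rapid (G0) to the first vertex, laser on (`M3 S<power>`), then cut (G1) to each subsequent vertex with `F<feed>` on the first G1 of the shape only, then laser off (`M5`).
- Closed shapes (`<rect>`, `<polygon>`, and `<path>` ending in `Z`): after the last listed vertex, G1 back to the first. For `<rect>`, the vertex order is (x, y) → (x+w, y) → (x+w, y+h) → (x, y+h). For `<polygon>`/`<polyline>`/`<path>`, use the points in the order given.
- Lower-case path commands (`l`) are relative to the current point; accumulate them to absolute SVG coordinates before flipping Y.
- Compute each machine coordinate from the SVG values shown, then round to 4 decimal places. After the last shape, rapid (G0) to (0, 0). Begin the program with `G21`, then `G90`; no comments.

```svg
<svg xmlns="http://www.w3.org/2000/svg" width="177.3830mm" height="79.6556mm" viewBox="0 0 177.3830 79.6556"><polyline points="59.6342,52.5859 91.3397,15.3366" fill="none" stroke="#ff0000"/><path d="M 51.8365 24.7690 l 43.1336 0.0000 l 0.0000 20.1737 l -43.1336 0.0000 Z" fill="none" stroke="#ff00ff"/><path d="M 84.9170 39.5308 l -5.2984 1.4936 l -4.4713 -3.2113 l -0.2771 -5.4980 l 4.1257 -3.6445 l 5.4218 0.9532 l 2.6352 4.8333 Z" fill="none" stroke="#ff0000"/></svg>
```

viewBox `0 0 177.3830 79.6556` with mm width/height → 1 unit = 1 mm. Flip: y_m = 79.6556 − y_svg.

**Shape 1** — `<polyline>` line segment, stroke `#ff0000` → score (S519, F1457). Machine vertices: (59.6342,27.0697) → (91.3397,64.3190). Open path.

**Shape 2** — `<path>` rectangle, stroke `#ff00ff` → cut (S913, F1235). Machine vertices: (51.8365,54.8866) → (94.9701,54.8866) → (94.9701,34.7129) → (51.8365,34.7129) → (51.8365,54.8866). Closed: final G1 returns to the first vertex.

**Shape 3** — `<path>` regular polygon, stroke `#ff0000` → score (S519, F1457). Machine vertices: (84.9170,40.1248) → (79.6186,38.6312) → (75.1473,41.8425) → (74.8702,47.3405) → (78.9959,50.9850) → (84.4177,50.0318) → (87.0529,45.1985) → (84.9170,40.1248). Closed: final G1 returns to the first vertex.

G21
G90
G0 X59.6342 Y27.0697
M3 S519
G1 X91.3397 Y64.3190 F1457
M5
G0 X51.8365 Y54.8866
M3 S913
G1 X94.9701 Y54.8866 F1235
G1 X94.9701 Y34.7129
G1 X51.8365 Y34.7129
G1 X51.8365 Y54.8866
M5
G0 X84.9170 Y40.1248
M3 S519
G1 X79.6186 Y38.6312 F1457
G1 X75.1473 Y41.8425
G1 X74.8702 Y47.3405
G1 X78.9959 Y50.9850
G1 X84.4177 Y50.0318
G1 X87.0529 Y45.1985
G1 X84.9170 Y40.1248
M5
G0 X0.0000 Y0.0000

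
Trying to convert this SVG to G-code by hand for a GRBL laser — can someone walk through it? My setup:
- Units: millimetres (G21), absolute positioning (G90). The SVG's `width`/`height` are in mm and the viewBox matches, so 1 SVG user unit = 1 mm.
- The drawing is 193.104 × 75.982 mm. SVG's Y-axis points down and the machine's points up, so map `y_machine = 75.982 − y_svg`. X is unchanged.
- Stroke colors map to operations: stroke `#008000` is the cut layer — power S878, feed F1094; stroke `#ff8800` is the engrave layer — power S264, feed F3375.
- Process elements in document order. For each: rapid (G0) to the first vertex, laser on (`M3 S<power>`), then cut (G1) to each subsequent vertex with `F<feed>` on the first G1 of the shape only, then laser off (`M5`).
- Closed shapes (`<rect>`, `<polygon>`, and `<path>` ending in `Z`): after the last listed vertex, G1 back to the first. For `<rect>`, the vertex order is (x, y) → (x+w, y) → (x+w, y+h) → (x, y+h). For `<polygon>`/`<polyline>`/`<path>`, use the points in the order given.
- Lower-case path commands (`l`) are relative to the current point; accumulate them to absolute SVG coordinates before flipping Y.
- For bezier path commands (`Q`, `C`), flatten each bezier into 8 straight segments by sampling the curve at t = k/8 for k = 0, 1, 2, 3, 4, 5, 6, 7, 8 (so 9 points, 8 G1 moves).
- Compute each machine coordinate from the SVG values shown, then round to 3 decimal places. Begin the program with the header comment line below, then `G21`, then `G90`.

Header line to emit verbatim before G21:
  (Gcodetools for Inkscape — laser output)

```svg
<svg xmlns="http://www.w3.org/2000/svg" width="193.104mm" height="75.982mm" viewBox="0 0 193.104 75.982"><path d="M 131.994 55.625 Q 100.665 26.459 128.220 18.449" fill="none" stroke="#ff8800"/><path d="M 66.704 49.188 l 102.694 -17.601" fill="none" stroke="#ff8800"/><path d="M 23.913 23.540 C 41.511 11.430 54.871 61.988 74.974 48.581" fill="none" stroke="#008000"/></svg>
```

(Gcodetools for Inkscape — laser output)
G21
G90
G0 X131.994 Y20.357
M3 S264
G1 X125.082 Y27.318 F3375
G1 X120.010 Y33.618
G1 X116.778 Y39.256
G1 X115.386 Y44.234
G1 X115.834 Y48.550
G1 X118.123 Y52.206
G1 X122.251 Y55.200
G1 X128.220 Y57.533
M5
G0 X66.704 Y26.794
M3 S264
G1 X169.398 Y44.395 F3375
M5
G0 X23.913 Y52.442
M3 S878
G1 X30.335 Y54.293 F1094
G1 X36.488 Y51.753
G1 X42.502 Y46.306
G1 X48.504 Y39.435
G1 X54.624 Y32.625
G1 X60.989 Y27.361
G1 X67.730 Y25.124
G1 X74.974 Y27.401
M5

1 u = 1 mm; y_m = 75.982 − y.

[1] `<path>` quadratic bezier, #ff8800→engrave S264 F3375: (131.994,20.357) → (125.082,27.318) → (120.010,33.618) → (116.778,39.256) → (115.386,44.234) → (115.834,48.550) → (118.123,52.206) → (122.251,55.200) → (128.220,57.533)

[2] `<path>` line segment, #ff8800→engrave S264 F3375: (66.704,26.794) → (169.398,44.395)

[3] `<path>` cubic bezier, #008000→cut S878 F1094: (23.913,52.442) → (30.335,54.293) → (36.488,51.753) → (42.502,46.306) → (48.504,39.435) → (54.624,32.625) → (60.989,27.361) → (67.730,25.124) → (74.974,27.401)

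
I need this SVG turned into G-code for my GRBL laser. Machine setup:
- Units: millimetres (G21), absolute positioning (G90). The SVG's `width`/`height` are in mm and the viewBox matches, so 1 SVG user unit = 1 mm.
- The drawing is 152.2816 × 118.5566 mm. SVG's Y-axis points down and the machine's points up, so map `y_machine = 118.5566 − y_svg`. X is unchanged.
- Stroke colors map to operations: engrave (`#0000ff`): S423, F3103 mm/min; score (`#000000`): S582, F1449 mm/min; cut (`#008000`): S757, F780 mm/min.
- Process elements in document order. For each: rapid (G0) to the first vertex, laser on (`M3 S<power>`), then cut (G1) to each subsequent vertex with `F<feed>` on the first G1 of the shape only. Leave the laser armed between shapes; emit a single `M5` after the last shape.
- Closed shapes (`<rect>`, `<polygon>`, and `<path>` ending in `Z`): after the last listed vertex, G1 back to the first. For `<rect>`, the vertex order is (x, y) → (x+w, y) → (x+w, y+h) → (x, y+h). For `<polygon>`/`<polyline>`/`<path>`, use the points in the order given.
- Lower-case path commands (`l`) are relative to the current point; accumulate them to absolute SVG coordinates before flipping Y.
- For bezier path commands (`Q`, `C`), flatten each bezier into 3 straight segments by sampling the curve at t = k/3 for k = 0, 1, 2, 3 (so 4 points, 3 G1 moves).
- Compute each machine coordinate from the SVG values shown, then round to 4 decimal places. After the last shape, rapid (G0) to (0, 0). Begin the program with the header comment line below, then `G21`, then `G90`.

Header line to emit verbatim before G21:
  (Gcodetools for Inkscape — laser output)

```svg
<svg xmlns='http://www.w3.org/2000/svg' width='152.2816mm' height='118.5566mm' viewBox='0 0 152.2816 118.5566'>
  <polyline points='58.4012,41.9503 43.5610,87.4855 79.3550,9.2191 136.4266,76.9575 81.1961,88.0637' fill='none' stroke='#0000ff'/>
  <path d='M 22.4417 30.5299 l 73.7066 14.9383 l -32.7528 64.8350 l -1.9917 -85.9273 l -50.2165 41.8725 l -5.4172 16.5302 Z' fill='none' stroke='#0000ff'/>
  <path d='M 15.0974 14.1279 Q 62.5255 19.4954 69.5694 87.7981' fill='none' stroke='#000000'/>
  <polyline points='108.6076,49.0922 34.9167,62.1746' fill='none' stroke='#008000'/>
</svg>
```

Since the viewBox matches the mm dimensions, user units are millimetres directly. The only transform is the Y-flip y_m = 118.5566 − y_svg.

Shape 1 is a open polyline drawn with `<polyline>`. Its stroke #0000ff means engrave at S423, F3103. After flipping Y the toolpath is (58.4012,76.6063) → (43.5610,31.0711) → (79.3550,109.3375) → (136.4266,41.5991) → (81.1961,30.4929).

Shape 2 is a closed polygon drawn with `<path>`. Its stroke #0000ff means engrave at S423, F3103. After flipping Y the toolpath is (22.4417,88.0267) → (96.1483,73.0884) → (63.3955,8.2534) → (61.4038,94.1807) → (11.1873,52.3082) → (5.7701,35.7780) → (22.4417,88.0267), returning to the start.

Shape 3 is a quadratic bezier drawn with `<path>`. Its stroke #000000 means score at S582, F1449. After flipping Y the toolpath is (15.0974,104.4287) → (42.2290,93.8576) → (60.3863,69.3008) → (69.5694,30.7585).

Shape 4 is a line segment drawn with `<polyline>`. Its stroke #008000 means cut at S757, F780. After flipping Y the toolpath is (108.6076,69.4644) → (34.9167,56.3820).

(Gcodetools for Inkscape — laser output)
G21
G90
G0 X58.4012 Y76.6063
M3 S423
G1 X43.5610 Y31.0711 F3103
G1 X79.3550 Y109.3375
G1 X136.4266 Y41.5991
G1 X81.1961 Y30.4929
G0 X22.4417 Y88.0267
M3 S423
G1 X96.1483 Y73.0884 F3103
G1 X63.3955 Y8.2534
G1 X61.4038 Y94.1807
G1 X11.1873 Y52.3082
G1 X5.7701 Y35.7780
G1 X22.4417 Y88.0267
G0 X15.0974 Y104.4287
M3 S582
G1 X42.2290 Y93.8576 F1449
G1 X60.3863 Y69.3008
G1 X69.5694 Y30.7585
G0 X108.6076 Y69.4644
M3 S757
G1 X34.9167 Y56.3820 F780
M5
G0 X0.0000 Y0.0000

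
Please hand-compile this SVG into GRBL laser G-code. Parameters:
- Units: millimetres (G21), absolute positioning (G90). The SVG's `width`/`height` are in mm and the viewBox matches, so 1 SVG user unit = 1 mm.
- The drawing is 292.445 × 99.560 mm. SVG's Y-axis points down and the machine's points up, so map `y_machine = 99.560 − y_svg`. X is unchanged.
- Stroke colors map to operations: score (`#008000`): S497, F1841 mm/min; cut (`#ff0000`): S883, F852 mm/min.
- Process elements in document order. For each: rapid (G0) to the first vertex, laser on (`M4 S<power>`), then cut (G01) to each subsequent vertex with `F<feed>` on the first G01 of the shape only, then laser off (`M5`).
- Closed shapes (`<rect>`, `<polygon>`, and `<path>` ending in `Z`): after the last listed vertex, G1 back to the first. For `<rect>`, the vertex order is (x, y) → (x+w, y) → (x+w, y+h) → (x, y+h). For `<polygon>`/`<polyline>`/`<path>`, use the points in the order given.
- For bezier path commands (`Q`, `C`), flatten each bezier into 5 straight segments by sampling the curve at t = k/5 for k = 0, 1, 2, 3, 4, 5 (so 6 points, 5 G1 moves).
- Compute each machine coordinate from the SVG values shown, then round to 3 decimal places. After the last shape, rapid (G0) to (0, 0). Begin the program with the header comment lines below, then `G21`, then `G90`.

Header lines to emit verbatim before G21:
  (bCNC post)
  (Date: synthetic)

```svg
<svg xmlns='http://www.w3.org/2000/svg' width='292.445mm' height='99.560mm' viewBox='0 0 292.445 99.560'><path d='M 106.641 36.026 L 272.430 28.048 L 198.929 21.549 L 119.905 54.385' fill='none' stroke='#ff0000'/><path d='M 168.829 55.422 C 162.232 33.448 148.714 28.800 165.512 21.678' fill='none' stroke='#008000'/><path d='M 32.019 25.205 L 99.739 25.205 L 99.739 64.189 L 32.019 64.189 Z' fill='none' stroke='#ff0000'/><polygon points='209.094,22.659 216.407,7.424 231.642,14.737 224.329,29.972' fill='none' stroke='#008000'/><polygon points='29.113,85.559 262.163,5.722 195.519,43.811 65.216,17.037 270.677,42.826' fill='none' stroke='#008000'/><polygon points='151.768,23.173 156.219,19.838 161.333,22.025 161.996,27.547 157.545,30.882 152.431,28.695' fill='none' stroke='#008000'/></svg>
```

viewBox `0 0 292.445 99.560` with mm width/height → 1 unit = 1 mm. Flip: y_m = 99.560 − y_svg.

**Shape 1** — `<path>` open polyline, stroke `#ff0000` → cut (S883, F852). Machine vertices: (106.641,63.534) → (272.430,71.512) → (198.929,78.011) → (119.905,45.175). Open path.

**Shape 2** — `<path>` cubic bezier, stroke `#008000` → score (S497, F1841). Control points (SVG): P0=(168.829,55.422), P1=(162.232,33.448), P2=(148.714,28.800), P3=(165.512,21.678); sampled at t=k/5. Machine vertices: (168.829,44.138) → (164.338,55.402) → (159.974,63.458) → (157.523,69.256) → (158.773,73.747) → (165.512,77.882). Open path.

**Shape 3** — `<path>` rectangle, stroke `#ff0000` → cut (S883, F852). Machine vertices: (32.019,74.355) → (99.739,74.355) → (99.739,35.371) → (32.019,35.371) → (32.019,74.355). Closed: final G1 returns to the first vertex.

**Shape 4** — `<polygon>` regular polygon, stroke `#008000` → score (S497, F1841). Machine vertices: (209.094,76.901) → (216.407,92.136) → (231.642,84.823) → (224.329,69.588) → (209.094,76.901). Closed: final G1 returns to the first vertex.

**Shape 5** — `<polygon>` closed polygon, stroke `#008000` → score (S497, F1841). Machine vertices: (29.113,14.001) → (262.163,93.838) → (195.519,55.749) → (65.216,82.523) → (270.677,56.734) → (29.113,14.001). Closed: final G1 returns to the first vertex.

**Shape 6** — `<polygon>` regular polygon, stroke `#008000` → score (S497, F1841). Machine vertices: (151.768,76.387) → (156.219,79.722) → (161.333,77.535) → (161.996,72.013) → (157.545,68.678) → (152.431,70.865) → (151.768,76.387). Closed: final G1 returns to the first vertex.

(bCNC post)
(Date: synthetic)
G21
G90
G0 X106.641 Y63.534
M4 S883
G01 X272.430 Y71.512 F852
G01 X198.929 Y78.011
G01 X119.905 Y45.175
M5
G0 X168.829 Y44.138
M4 S497
G01 X164.338 Y55.402 F1841
G01 X159.974 Y63.458
G01 X157.523 Y69.256
G01 X158.773 Y73.747
G01 X165.512 Y77.882
M5
G0 X32.019 Y74.355
M4 S883
G01 X99.739 Y74.355 F852
G01 X99.739 Y35.371
G01 X32.019 Y35.371
G01 X32.019 Y74.355
M5
G0 X209.094 Y76.901
M4 S497
G01 X216.407 Y92.136 F1841
G01 X231.642 Y84.823
G01 X224.329 Y69.588
G01 X209.094 Y76.901
M5
G0 X29.113 Y14.001
M4 S497
G01 X262.163 Y93.838 F1841
G01 X195.519 Y55.749
G01 X65.216 Y82.523
G01 X270.677 Y56.734
G01 X29.113 Y14.001
M5
G0 X151.768 Y76.387
M4 S497
G01 X156.219 Y79.722 F1841
G01 X161.333 Y77.535
G01 X161.996 Y72.013
G01 X157.545 Y68.678
G01 X152.431 Y70.865
G01 X151.768 Y76.387
M5
G0 X0.000 Y0.000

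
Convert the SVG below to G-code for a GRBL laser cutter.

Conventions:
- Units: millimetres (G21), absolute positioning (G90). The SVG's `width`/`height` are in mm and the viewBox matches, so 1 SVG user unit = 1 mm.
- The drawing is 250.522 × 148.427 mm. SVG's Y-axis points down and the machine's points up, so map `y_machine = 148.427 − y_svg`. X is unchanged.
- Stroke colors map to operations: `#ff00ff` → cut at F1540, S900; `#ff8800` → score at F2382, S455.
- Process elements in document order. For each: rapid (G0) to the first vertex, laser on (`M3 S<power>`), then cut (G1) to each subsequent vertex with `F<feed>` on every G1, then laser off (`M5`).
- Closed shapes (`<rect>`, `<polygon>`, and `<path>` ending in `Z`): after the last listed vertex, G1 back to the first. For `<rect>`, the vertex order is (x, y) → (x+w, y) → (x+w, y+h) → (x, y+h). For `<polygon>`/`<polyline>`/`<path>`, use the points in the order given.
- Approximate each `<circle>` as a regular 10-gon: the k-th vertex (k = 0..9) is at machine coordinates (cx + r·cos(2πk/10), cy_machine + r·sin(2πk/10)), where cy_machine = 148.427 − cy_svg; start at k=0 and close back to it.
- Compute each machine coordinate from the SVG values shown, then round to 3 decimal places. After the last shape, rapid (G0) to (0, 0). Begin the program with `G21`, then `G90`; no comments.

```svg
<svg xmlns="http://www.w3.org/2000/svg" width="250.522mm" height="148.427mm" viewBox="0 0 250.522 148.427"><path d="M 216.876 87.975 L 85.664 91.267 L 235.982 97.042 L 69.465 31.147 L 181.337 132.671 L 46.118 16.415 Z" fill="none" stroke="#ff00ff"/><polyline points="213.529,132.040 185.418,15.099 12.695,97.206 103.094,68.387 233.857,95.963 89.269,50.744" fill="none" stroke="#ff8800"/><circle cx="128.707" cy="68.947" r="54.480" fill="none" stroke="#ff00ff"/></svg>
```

G21
G90
G0 X216.876 Y60.452
M3 S900
G1 X85.664 Y57.160 F1540
G1 X235.982 Y51.385 F1540
G1 X69.465 Y117.280 F1540
G1 X181.337 Y15.756 F1540
G1 X46.118 Y132.012 F1540
G1 X216.876 Y60.452 F1540
M5
G0 X213.529 Y16.387
M3 S455
G1 X185.418 Y133.328 F2382
G1 X12.695 Y51.221 F2382
G1 X103.094 Y80.040 F2382
G1 X233.857 Y52.464 F2382
G1 X89.269 Y97.683 F2382
M5
G0 X183.187 Y79.480
M3 S900
G1 X172.782 Y111.503 F1540
G1 X145.542 Y131.294 F1540
G1 X111.872 Y131.294 F1540
G1 X84.632 Y111.503 F1540
G1 X74.227 Y79.480 F1540
G1 X84.632 Y47.457 F1540
G1 X111.872 Y27.666 F1540
G1 X145.542 Y27.666 F1540
G1 X172.782 Y47.457 F1540
G1 X183.187 Y79.480 F1540
M5
G0 X0.000 Y0.000

Since the viewBox matches the mm dimensions, user units are millimetres directly. The only transform is the Y-flip y_m = 148.427 − y_svg.

Shape 1 is a closed polygon drawn with `<path>`. Its stroke #ff00ff means cut at S900, F1540. After flipping Y the toolpath is (216.876,60.452) → (85.664,57.160) → (235.982,51.385) → (69.465,117.280) → (181.337,15.756) → (46.118,132.012) → (216.876,60.452), returning to the start.

Shape 2 is a open polyline drawn with `<polyline>`. Its stroke #ff8800 means score at S455, F2382. After flipping Y the toolpath is (213.529,16.387) → (185.418,133.328) → (12.695,51.221) → (103.094,80.040) → (233.857,52.464) → (89.269,97.683).

Shape 3 is a circle drawn with `<circle>`. Its stroke #ff00ff means cut at S900, F1540. After flipping Y the toolpath is (183.187,79.480) → (172.782,111.503) → (145.542,131.294) → (111.872,131.294) → (84.632,111.503) → (74.227,79.480) → (84.632,47.457) → (111.872,27.666) → (145.542,27.666) → (172.782,47.457) → (183.187,79.480), returning to the start.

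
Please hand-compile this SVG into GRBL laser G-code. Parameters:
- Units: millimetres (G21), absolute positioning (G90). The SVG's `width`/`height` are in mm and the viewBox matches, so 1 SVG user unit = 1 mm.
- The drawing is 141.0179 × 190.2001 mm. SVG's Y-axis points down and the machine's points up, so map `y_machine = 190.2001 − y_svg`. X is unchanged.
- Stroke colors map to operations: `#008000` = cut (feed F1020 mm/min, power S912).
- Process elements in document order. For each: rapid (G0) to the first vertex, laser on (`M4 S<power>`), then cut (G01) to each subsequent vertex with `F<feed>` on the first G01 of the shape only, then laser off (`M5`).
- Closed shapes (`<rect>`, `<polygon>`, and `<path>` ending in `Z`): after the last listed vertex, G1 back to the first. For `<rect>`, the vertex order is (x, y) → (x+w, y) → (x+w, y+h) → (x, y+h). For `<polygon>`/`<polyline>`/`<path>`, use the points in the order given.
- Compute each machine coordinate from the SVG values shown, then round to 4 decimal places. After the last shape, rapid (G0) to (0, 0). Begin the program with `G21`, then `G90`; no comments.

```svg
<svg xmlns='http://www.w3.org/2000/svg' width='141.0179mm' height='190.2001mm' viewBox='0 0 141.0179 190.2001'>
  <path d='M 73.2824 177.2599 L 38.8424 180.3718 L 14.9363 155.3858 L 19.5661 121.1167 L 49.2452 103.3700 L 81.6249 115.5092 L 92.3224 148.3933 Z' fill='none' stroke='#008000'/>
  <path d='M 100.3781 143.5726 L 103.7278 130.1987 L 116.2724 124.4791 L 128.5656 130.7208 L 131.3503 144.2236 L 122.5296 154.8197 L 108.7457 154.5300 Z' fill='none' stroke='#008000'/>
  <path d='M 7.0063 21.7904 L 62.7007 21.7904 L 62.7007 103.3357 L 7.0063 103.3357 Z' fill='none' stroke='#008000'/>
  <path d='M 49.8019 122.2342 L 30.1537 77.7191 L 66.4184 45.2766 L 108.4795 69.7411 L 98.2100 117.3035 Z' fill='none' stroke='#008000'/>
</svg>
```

G21
G90
G0 X73.2824 Y12.9402
M4 S912
G01 X38.8424 Y9.8283 F1020
G01 X14.9363 Y34.8143
G01 X19.5661 Y69.0834
G01 X49.2452 Y86.8301
G01 X81.6249 Y74.6909
G01 X92.3224 Y41.8068
G01 X73.2824 Y12.9402
M5
G0 X100.3781 Y46.6275
M4 S912
G01 X103.7278 Y60.0014 F1020
G01 X116.2724 Y65.7210
G01 X128.5656 Y59.4793
G01 X131.3503 Y45.9765
G01 X122.5296 Y35.3804
G01 X108.7457 Y35.6701
G01 X100.3781 Y46.6275
M5
G0 X7.0063 Y168.4097
M4 S912
G01 X62.7007 Y168.4097 F1020
G01 X62.7007 Y86.8644
G01 X7.0063 Y86.8644
G01 X7.0063 Y168.4097
M5
G0 X49.8019 Y67.9659
M4 S912
G01 X30.1537 Y112.4810 F1020
G01 X66.4184 Y144.9235
G01 X108.4795 Y120.4590
G01 X98.2100 Y72.8966
G01 X49.8019 Y67.9659
M5
G0 X0.0000 Y0.0000

Since the viewBox matches the mm dimensions, user units are millimetres directly. The only transform is the Y-flip y_m = 190.2001 − y_svg.

Shape 1 is a regular polygon drawn with `<path>`. Its stroke #008000 means cut at S912, F1020. After flipping Y the toolpath is (73.2824,12.9402) → (38.8424,9.8283) → (14.9363,34.8143) → (19.5661,69.0834) → (49.2452,86.8301) → (81.6249,74.6909) → (92.3224,41.8068) → (73.2824,12.9402), returning to the start.

Shape 2 is a regular polygon drawn with `<path>`. Its stroke #008000 means cut at S912, F1020. After flipping Y the toolpath is (100.3781,46.6275) → (103.7278,60.0014) → (116.2724,65.7210) → (128.5656,59.4793) → (131.3503,45.9765) → (122.5296,35.3804) → (108.7457,35.6701) → (100.3781,46.6275), returning to the start.

Shape 3 is a rectangle drawn with `<path>`. Its stroke #008000 means cut at S912, F1020. After flipping Y the toolpath is (7.0063,168.4097) → (62.7007,168.4097) → (62.7007,86.8644) → (7.0063,86.8644) → (7.0063,168.4097), returning to the start.

Shape 4 is a regular polygon drawn with `<path>`. Its stroke #008000 means cut at S912, F1020. After flipping Y the toolpath is (49.8019,67.9659) → (30.1537,112.4810) → (66.4184,144.9235) → (108.4795,120.4590) → (98.2100,72.8966) → (49.8019,67.9659), returning to the start.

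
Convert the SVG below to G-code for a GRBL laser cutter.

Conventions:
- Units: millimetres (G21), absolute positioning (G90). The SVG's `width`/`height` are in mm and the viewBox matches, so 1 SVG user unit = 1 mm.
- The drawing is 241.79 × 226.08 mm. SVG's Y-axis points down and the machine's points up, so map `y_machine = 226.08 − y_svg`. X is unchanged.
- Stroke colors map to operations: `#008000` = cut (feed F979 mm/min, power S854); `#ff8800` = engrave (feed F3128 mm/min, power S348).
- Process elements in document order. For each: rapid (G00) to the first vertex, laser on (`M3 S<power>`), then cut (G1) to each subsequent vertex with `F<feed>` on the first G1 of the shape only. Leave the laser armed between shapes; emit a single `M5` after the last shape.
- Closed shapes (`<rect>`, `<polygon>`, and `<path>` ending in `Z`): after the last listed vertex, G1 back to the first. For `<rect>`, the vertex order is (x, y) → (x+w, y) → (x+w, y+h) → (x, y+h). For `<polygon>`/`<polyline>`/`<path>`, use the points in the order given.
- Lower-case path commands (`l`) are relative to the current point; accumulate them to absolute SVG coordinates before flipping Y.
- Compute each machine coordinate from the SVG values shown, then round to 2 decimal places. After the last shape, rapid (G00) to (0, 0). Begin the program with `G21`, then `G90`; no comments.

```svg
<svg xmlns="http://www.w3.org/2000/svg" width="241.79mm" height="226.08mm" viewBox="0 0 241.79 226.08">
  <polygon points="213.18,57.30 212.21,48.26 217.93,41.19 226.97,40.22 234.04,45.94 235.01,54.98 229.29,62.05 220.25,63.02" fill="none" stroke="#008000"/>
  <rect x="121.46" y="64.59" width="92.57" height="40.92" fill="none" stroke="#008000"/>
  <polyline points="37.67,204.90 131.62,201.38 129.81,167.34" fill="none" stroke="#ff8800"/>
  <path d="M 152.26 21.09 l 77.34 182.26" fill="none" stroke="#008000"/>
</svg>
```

G21
G90
G00 X213.18 Y168.78
M3 S854
G1 X212.21 Y177.82 F979
G1 X217.93 Y184.89
G1 X226.97 Y185.86
G1 X234.04 Y180.14
G1 X235.01 Y171.10
G1 X229.29 Y164.03
G1 X220.25 Y163.06
G1 X213.18 Y168.78
G00 X121.46 Y161.49
M3 S854
G1 X214.03 Y161.49 F979
G1 X214.03 Y120.57
G1 X121.46 Y120.57
G1 X121.46 Y161.49
G00 X37.67 Y21.18
M3 S348
G1 X131.62 Y24.70 F3128
G1 X129.81 Y58.74
G00 X152.26 Y204.99
M3 S854
G1 X229.60 Y22.73 F979
M5
G00 X0.00 Y0.00

1 u = 1 mm; y_m = 226.08 − y.

[1] `<polygon>` regular polygon, #008000→cut S854 F979: (213.18,168.78) → (212.21,177.82) → (217.93,184.89) → (226.97,185.86) → (234.04,180.14) → (235.01,171.10) → (229.29,164.03) → (220.25,163.06) → (213.18,168.78) (closed)

[2] `<rect>` rectangle, #008000→cut S854 F979: (121.46,161.49) → (214.03,161.49) → (214.03,120.57) → (121.46,120.57) → (121.46,161.49) (closed)

[3] `<polyline>` open polyline, #ff8800→engrave S348 F3128: (37.67,21.18) → (131.62,24.70) → (129.81,58.74)

[4] `<path>` line segment, #008000→cut S854 F979: (152.26,204.99) → (229.60,22.73)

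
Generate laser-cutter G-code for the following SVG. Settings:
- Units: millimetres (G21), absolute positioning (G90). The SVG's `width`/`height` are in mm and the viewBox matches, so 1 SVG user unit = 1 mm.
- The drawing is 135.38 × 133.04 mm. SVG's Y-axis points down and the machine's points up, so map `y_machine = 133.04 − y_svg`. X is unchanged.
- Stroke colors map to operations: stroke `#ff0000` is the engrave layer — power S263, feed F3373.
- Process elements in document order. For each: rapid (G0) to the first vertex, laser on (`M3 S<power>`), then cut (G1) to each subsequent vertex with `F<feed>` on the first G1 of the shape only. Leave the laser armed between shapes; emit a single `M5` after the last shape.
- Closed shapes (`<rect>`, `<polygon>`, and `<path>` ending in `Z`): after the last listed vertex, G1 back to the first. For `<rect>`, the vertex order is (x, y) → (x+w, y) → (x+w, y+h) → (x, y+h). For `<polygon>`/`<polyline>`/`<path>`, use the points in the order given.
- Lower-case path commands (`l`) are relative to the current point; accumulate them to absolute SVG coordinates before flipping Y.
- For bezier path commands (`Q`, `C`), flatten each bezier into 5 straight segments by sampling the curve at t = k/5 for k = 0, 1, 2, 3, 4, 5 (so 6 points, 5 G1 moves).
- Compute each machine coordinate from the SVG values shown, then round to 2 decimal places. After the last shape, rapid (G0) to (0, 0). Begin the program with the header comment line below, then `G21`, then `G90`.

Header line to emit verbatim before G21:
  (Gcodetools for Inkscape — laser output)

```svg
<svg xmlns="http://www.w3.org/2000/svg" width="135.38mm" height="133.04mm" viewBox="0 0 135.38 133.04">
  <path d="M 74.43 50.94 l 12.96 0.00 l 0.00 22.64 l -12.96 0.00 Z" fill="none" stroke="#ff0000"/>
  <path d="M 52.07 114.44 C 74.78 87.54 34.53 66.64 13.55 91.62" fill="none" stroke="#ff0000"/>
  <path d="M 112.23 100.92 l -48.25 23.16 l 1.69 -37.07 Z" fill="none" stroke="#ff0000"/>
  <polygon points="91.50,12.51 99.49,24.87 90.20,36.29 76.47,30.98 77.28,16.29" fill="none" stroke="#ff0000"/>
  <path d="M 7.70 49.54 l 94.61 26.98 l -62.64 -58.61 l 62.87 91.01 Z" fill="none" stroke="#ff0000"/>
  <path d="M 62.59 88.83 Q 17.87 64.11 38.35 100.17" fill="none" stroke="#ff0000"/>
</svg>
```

(Gcodetools for Inkscape — laser output)
G21
G90
G0 X74.43 Y82.10
M3 S263
G1 X87.39 Y82.10 F3373
G1 X87.39 Y59.46
G1 X74.43 Y59.46
G1 X74.43 Y82.10
G0 X52.07 Y18.60
M3 S263
G1 X58.80 Y33.70 F3373
G1 X54.36 Y45.45
G1 X42.71 Y51.93
G1 X27.79 Y51.22
G1 X13.55 Y41.42
G0 X112.23 Y32.12
M3 S263
G1 X63.98 Y8.96 F3373
G1 X65.67 Y46.03
G1 X112.23 Y32.12
G0 X91.50 Y120.53
M3 S263
G1 X99.49 Y108.17 F3373
G1 X90.20 Y96.75
G1 X76.47 Y102.06
G1 X77.28 Y116.75
G1 X91.50 Y120.53
G0 X7.70 Y83.50
M3 S263
G1 X102.31 Y56.52 F3373
G1 X39.67 Y115.13
G1 X102.54 Y24.12
G1 X7.70 Y83.50
G0 X62.59 Y44.21
M3 S263
G1 X47.31 Y51.67 F3373
G1 X37.25 Y54.26
G1 X32.40 Y51.99
G1 X32.77 Y44.86
G1 X38.35 Y32.87
M5
G0 X0.00 Y0.00

Since the viewBox matches the mm dimensions, user units are millimetres directly. The only transform is the Y-flip y_m = 133.04 − y_svg.

Shape 1 is a rectangle drawn with `<path>`. Its stroke #ff0000 means engrave at S263, F3373. After flipping Y the toolpath is (74.43,82.10) → (87.39,82.10) → (87.39,59.46) → (74.43,59.46) → (74.43,82.10), returning to the start.

Shape 2 is a cubic bezier drawn with `<path>`. Its stroke #ff0000 means engrave at S263, F3373. After flipping Y the toolpath is (52.07,18.60) → (58.80,33.70) → (54.36,45.45) → (42.71,51.93) → (27.79,51.22) → (13.55,41.42).

Shape 3 is a closed polygon drawn with `<path>`. Its stroke #ff0000 means engrave at S263, F3373. After flipping Y the toolpath is (112.23,32.12) → (63.98,8.96) → (65.67,46.03) → (112.23,32.12), returning to the start.

Shape 4 is a regular polygon drawn with `<polygon>`. Its stroke #ff0000 means engrave at S263, F3373. After flipping Y the toolpath is (91.50,120.53) → (99.49,108.17) → (90.20,96.75) → (76.47,102.06) → (77.28,116.75) → (91.50,120.53), returning to the start.

Shape 5 is a closed polygon drawn with `<path>`. Its stroke #ff0000 means engrave at S263, F3373. After flipping Y the toolpath is (7.70,83.50) → (102.31,56.52) → (39.67,115.13) → (102.54,24.12) → (7.70,83.50), returning to the start.

Shape 6 is a quadratic bezier drawn with `<path>`. Its stroke #ff0000 means engrave at S263, F3373. After flipping Y the toolpath is (62.59,44.21) → (47.31,51.67) → (37.25,54.26) → (32.40,51.99) → (32.77,44.86) → (38.35,32.87).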